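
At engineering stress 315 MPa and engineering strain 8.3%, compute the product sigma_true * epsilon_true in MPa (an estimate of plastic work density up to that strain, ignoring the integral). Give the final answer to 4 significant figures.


sigma_true = sigma_eng * (1 + epsilon_eng)
sigma_true = 315 * (1 + 0.083) = 341.145 MPa
epsilon_true = ln(1 + epsilon_eng)
epsilon_true = ln(1 + 0.083) = 0.079735
sigma_true * epsilon_true = 341.145 * 0.079735 = 27.2 MPa


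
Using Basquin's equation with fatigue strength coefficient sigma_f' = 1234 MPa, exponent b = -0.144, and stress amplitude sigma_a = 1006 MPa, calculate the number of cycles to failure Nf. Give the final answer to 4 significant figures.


sigma_a = sigma_f' * (2*Nf)^b
2*Nf = (sigma_a / sigma_f')^(1/b)
2*Nf = (1006 / 1234)^(1/-0.144)
2*Nf = 4.13135
Nf = 2.066 cycles


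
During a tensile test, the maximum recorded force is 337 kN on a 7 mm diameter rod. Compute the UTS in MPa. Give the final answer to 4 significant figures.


A0 = pi*(d/2)^2 = pi*(7/2)^2 = 38.4845 mm^2
UTS = F_max / A0 = 337*1000 / 38.4845
UTS = 8757 MPa


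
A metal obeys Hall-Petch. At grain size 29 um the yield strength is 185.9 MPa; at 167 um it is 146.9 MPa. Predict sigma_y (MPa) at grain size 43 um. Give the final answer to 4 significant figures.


sigma_y = sigma0 + k / sqrt(d)
1/sqrt(d1) = 1/sqrt(2.9e-05) = 185.695;  1/sqrt(d2) = 77.3823
k = (sigma1 - sigma2) / (1/sqrt(d1) - 1/sqrt(d2)) = (185.9 - 146.9) / (185.695 - 77.3823) = 0.360068 MPa*m^0.5
sigma0 = sigma1 - k/sqrt(d1) = 185.9 - 0.360068*185.695 = 119.037 MPa
sigma_y(d3) = 119.037 + 0.360068 / sqrt(4.3e-05) = 173.9 MPa


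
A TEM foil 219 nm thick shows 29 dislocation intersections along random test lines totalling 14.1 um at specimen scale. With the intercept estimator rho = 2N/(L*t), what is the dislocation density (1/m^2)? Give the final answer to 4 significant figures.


rho = 2N / (L * t)
L = 14.1 um = 1.41e-05 m, t = 219 nm = 2.19e-07 m
rho = 2 * 29 / (1.41e-05 * 2.19e-07)
rho = 1.878e+13 1/m^2


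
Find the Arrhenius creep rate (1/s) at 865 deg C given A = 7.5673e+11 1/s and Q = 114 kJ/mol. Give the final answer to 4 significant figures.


rate = A * exp(-Q / (R*T))
T = 865 + 273.15 = 1138.15 K
rate = 7.5673e+11 * exp(-114e3 / (8.314 * 1138.15))
rate = 4.434e+06 1/s


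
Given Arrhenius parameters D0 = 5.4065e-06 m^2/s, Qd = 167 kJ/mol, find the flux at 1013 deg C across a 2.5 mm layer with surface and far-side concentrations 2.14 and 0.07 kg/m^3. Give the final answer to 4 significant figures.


Step 1: D = D0 * exp(-Qd/(R*T))
T = 1013 + 273.15 = 1286.15 K
D = 5.4065e-06 * exp(-167e3 / (8.314 * 1286.15)) = 8.91806e-13 m^2/s
Step 2: J = D * (C1 - C2) / dx
J = 8.91806e-13 * (2.14 - 0.07) / 2.5e-03
J = 7.384e-10 kg/(m^2*s)


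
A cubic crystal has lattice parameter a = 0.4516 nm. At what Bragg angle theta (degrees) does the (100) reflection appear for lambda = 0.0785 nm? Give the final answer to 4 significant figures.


d = a / sqrt(h^2+k^2+l^2)
d = 0.4516 / sqrt(1) = 0.4516 nm
lambda = 2*d*sin(theta)  =>  sin(theta) = lambda / (2*d)
sin(theta) = 0.0785 / (2 * 0.4516) = 0.0869132
theta = 4.986 deg


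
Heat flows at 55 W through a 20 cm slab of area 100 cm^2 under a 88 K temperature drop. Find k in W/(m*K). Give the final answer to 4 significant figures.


k = Q*L / (A*dT)
L = 0.2 m, A = 0.01 m^2
k = 55 * 0.2 / (0.01 * 88)
k = 12.5 W/(m*K)


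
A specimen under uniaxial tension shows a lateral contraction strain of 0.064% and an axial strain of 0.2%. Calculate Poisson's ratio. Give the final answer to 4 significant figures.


nu = -epsilon_lat / epsilon_axial
Lateral strain is contraction (negative), so using magnitudes:
nu = 0.064 / 0.2
nu = 0.32


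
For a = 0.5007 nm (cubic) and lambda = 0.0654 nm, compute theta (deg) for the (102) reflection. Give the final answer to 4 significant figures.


d = a / sqrt(h^2+k^2+l^2)
d = 0.5007 / sqrt(5) = 0.22392 nm
lambda = 2*d*sin(theta)  =>  sin(theta) = lambda / (2*d)
sin(theta) = 0.0654 / (2 * 0.22392) = 0.146034
theta = 8.397 deg


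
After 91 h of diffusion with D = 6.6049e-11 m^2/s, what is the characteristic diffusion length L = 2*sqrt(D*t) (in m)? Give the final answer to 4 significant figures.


t = 91 hr = 327600 s
Diffusion length = 2*sqrt(D*t)
= 2*sqrt(6.6049e-11 * 327600)
= 9.303e-03 m


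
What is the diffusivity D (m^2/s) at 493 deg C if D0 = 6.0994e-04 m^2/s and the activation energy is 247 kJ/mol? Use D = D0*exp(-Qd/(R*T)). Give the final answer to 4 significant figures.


D = D0 * exp(-Qd / (R*T))
T = 766.15 K
D = 6.0994e-04 * exp(-247e3 / (8.314 * 766.15))
D = 8.804e-21 m^2/s


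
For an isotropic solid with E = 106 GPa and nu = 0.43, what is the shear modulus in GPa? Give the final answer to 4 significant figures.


G = E / (2*(1+nu))
G = 106 / (2*(1+0.43))
G = 37.06 GPa


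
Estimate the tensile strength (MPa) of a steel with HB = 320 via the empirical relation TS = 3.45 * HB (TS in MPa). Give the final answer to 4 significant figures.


TS (MPa) = 3.45 * HB
TS = 3.45 * 320
TS = 1104 MPa


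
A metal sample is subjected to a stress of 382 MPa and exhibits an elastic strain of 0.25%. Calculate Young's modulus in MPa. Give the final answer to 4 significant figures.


E = sigma / epsilon
epsilon = 0.25% = 2.5e-03
E = 382 / 2.5e-03
E = 152800 MPa


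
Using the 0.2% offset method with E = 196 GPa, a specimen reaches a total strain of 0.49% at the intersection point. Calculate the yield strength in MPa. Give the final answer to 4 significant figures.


Offset strain = 0.002
Elastic strain at yield = total_strain - offset = 4.9e-03 - 0.002 = 2.9e-03
sigma_y = E * elastic_strain = 196000 * 2.9e-03
sigma_y = 568.4 MPa


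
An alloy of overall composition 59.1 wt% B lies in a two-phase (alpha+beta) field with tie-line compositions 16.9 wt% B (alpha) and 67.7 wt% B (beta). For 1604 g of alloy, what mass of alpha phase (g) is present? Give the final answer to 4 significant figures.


f_alpha = (C_beta - C0) / (C_beta - C_alpha)
f_alpha = (67.7 - 59.1) / (67.7 - 16.9) = 0.169291
m_alpha = f_alpha * m_total = 0.169291 * 1604 = 271.5 g


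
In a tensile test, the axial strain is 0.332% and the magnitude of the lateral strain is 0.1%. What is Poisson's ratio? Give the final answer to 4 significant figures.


nu = -epsilon_lat / epsilon_axial
Lateral strain is contraction (negative), so using magnitudes:
nu = 0.1 / 0.332
nu = 0.3012


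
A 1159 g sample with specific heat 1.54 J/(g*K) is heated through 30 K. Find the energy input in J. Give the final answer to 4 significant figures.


Q = m * cp * dT
Q = 1159 * 1.54 * 30
Q = 53550 J


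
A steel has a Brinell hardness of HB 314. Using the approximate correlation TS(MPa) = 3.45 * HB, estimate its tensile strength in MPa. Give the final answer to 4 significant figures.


TS (MPa) = 3.45 * HB
TS = 3.45 * 314
TS = 1083 MPa


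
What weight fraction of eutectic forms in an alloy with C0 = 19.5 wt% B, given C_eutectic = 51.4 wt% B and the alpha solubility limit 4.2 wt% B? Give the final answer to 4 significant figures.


f_primary = (C_e - C0) / (C_e - C_alpha_max)
f_primary = (51.4 - 19.5) / (51.4 - 4.2)
f_primary = 0.675847
f_eutectic = 1 - 0.675847 = 0.3242


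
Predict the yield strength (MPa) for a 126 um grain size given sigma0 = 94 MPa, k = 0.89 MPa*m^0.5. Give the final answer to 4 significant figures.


sigma_y = sigma0 + k / sqrt(d)
d = 126 um = 1.26e-04 m
sigma_y = 94 + 0.89 / sqrt(1.26e-04)
sigma_y = 173.3 MPa


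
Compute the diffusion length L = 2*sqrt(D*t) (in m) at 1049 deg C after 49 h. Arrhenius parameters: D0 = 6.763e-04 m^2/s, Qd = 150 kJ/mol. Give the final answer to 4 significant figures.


Step 1: D = D0 * exp(-Qd/(R*T))
T = 1322.15 K
D = 6.763e-04 * exp(-150e3 / (8.314 * 1322.15)) = 8.01352e-10 m^2/s
Step 2: L = 2*sqrt(D*t)
t = 49 h = 176400 s
L = 2*sqrt(8.01352e-10 * 176400) = 0.02378 m


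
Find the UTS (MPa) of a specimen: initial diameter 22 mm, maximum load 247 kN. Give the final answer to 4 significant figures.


A0 = pi*(d/2)^2 = pi*(22/2)^2 = 380.133 mm^2
UTS = F_max / A0 = 247*1000 / 380.133
UTS = 649.8 MPa


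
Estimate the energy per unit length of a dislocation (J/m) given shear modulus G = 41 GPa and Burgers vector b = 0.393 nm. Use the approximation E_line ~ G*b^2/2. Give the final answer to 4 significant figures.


E = G*b^2/2
b = 0.393 nm = 3.93e-10 m
G = 41 GPa = 4.1e+10 Pa
E = 0.5 * 4.1e+10 * (3.93e-10)^2
E = 3.166e-09 J/m


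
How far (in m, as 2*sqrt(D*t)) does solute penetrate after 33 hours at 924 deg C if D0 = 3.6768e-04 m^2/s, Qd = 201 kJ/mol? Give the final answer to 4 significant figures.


Step 1: D = D0 * exp(-Qd/(R*T))
T = 1197.15 K
D = 3.6768e-04 * exp(-201e3 / (8.314 * 1197.15)) = 6.23766e-13 m^2/s
Step 2: L = 2*sqrt(D*t)
t = 33 h = 118800 s
L = 2*sqrt(6.23766e-13 * 118800) = 5.444e-04 m


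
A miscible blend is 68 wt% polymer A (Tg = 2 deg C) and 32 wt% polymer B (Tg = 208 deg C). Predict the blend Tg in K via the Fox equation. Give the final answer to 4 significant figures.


1/Tg = w1/Tg1 + w2/Tg2 (in Kelvin)
Tg1 = 275.15 K, Tg2 = 481.15 K
1/Tg = 0.68/275.15 + 0.32/481.15
Tg = 318.8 K


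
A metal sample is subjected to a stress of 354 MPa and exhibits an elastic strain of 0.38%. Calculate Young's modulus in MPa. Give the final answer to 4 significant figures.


E = sigma / epsilon
epsilon = 0.38% = 3.8e-03
E = 354 / 3.8e-03
E = 93160 MPa


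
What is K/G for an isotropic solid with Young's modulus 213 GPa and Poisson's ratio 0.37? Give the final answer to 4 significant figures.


G = E / (2*(1+nu))
G = 213 / (2*(1+0.37)) = 77.7372 GPa
K = E / (3*(1-2*nu))
K = 213 / (3*(1-2*0.37)) = 273.077 GPa
K/G = 273.077 / 77.7372 = 3.513


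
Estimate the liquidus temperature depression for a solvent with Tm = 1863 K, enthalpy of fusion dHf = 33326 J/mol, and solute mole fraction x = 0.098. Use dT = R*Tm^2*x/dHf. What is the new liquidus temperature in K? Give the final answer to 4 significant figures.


dT = R*Tm^2*x / dHf
dT = 8.314 * 1863^2 * 0.098 / 33326
dT = 84.8552 K
T_new = 1863 - 84.8552 = 1778 K


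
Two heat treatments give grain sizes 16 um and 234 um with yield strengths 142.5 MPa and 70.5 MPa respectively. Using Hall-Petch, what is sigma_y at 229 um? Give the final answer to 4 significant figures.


sigma_y = sigma0 + k / sqrt(d)
1/sqrt(d1) = 1/sqrt(1.6e-05) = 250;  1/sqrt(d2) = 65.372
k = (sigma1 - sigma2) / (1/sqrt(d1) - 1/sqrt(d2)) = (142.5 - 70.5) / (250 - 65.372) = 0.389973 MPa*m^0.5
sigma0 = sigma1 - k/sqrt(d1) = 142.5 - 0.389973*250 = 45.0066 MPa
sigma_y(d3) = 45.0066 + 0.389973 / sqrt(2.29e-04) = 70.78 MPa


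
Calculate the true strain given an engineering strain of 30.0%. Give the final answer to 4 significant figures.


epsilon_true = ln(1 + epsilon_eng)
epsilon_true = ln(1 + 0.3)
epsilon_true = 0.2624


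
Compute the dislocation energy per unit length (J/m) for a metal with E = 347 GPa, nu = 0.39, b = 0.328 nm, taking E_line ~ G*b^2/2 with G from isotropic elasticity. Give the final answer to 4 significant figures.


Step 1: G = E / (2*(1+nu))
G = 347 / (2*(1+0.39)) = 124.82 GPa = 1.2482e+11 Pa
Step 2: E_line = G*b^2/2
b = 0.328 nm = 3.28e-10 m
E_line = 0.5 * 1.2482e+11 * (3.28e-10)^2 = 6.714e-09 J/m


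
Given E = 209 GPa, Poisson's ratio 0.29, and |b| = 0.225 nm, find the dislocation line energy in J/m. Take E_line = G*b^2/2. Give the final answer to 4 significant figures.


Step 1: G = E / (2*(1+nu))
G = 209 / (2*(1+0.29)) = 81.0078 GPa = 8.10078e+10 Pa
Step 2: E_line = G*b^2/2
b = 0.225 nm = 2.25e-10 m
E_line = 0.5 * 8.10078e+10 * (2.25e-10)^2 = 2.051e-09 J/m


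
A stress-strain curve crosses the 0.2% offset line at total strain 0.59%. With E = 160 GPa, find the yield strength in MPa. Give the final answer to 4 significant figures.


Offset strain = 0.002
Elastic strain at yield = total_strain - offset = 5.9e-03 - 0.002 = 3.9e-03
sigma_y = E * elastic_strain = 160000 * 3.9e-03
sigma_y = 624 MPa


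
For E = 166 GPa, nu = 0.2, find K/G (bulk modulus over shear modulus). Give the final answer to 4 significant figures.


G = E / (2*(1+nu))
G = 166 / (2*(1+0.2)) = 69.1667 GPa
K = E / (3*(1-2*nu))
K = 166 / (3*(1-2*0.2)) = 92.2222 GPa
K/G = 92.2222 / 69.1667 = 1.333


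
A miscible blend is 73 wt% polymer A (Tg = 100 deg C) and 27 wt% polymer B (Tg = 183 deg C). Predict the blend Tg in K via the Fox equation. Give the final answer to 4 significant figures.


1/Tg = w1/Tg1 + w2/Tg2 (in Kelvin)
Tg1 = 373.15 K, Tg2 = 456.15 K
1/Tg = 0.73/373.15 + 0.27/456.15
Tg = 392.4 K


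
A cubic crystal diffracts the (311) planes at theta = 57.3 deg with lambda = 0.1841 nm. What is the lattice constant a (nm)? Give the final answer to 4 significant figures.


d = lambda / (2*sin(theta))
d = 0.1841 / (2*sin(57.3 deg))
d = 0.109387 nm
a = d * sqrt(h^2+k^2+l^2) = 0.109387 * sqrt(11)
a = 0.3628 nm


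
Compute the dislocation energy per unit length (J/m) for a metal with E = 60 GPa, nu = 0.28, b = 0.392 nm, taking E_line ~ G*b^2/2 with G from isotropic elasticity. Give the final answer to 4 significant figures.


Step 1: G = E / (2*(1+nu))
G = 60 / (2*(1+0.28)) = 23.4375 GPa = 2.34375e+10 Pa
Step 2: E_line = G*b^2/2
b = 0.392 nm = 3.92e-10 m
E_line = 0.5 * 2.34375e+10 * (3.92e-10)^2 = 1.801e-09 J/m


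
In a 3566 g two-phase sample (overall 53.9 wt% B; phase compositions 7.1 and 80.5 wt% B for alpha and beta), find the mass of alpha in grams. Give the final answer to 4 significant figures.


f_alpha = (C_beta - C0) / (C_beta - C_alpha)
f_alpha = (80.5 - 53.9) / (80.5 - 7.1) = 0.362398
m_alpha = f_alpha * m_total = 0.362398 * 3566 = 1292 g


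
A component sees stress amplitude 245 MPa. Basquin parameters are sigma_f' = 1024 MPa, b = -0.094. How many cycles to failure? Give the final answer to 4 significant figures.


sigma_a = sigma_f' * (2*Nf)^b
2*Nf = (sigma_a / sigma_f')^(1/b)
2*Nf = (245 / 1024)^(1/-0.094)
2*Nf = 4.05329e+06
Nf = 2.027e+06 cycles


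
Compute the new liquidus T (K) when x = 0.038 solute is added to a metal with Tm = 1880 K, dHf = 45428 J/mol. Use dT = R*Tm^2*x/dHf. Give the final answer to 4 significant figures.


dT = R*Tm^2*x / dHf
dT = 8.314 * 1880^2 * 0.038 / 45428
dT = 24.5802 K
T_new = 1880 - 24.5802 = 1855 K


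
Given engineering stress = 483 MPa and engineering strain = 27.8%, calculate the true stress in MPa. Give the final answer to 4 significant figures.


sigma_true = sigma_eng * (1 + epsilon_eng)
sigma_true = 483 * (1 + 0.278)
sigma_true = 617.3 MPa


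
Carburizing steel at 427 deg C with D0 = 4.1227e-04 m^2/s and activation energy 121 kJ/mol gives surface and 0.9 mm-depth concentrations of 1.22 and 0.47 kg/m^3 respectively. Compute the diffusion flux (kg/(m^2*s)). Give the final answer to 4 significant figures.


Step 1: D = D0 * exp(-Qd/(R*T))
T = 427 + 273.15 = 700.15 K
D = 4.1227e-04 * exp(-121e3 / (8.314 * 700.15)) = 3.86954e-13 m^2/s
Step 2: J = D * (C1 - C2) / dx
J = 3.86954e-13 * (1.22 - 0.47) / 9e-04
J = 3.225e-10 kg/(m^2*s)


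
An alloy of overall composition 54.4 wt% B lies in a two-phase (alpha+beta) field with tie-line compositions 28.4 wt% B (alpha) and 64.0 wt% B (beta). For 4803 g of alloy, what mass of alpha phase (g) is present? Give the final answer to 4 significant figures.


f_alpha = (C_beta - C0) / (C_beta - C_alpha)
f_alpha = (64.0 - 54.4) / (64.0 - 28.4) = 0.269663
m_alpha = f_alpha * m_total = 0.269663 * 4803 = 1295 g


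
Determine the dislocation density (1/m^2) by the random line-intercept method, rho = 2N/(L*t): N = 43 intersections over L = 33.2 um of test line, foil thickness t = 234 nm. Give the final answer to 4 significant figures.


rho = 2N / (L * t)
L = 33.2 um = 3.32e-05 m, t = 234 nm = 2.34e-07 m
rho = 2 * 43 / (3.32e-05 * 2.34e-07)
rho = 1.107e+13 1/m^2


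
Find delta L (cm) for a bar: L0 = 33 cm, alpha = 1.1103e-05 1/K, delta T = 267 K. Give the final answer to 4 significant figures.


dL = L0 * alpha * dT
dL = 33 * 1.1103e-05 * 267
dL = 0.09783 cm


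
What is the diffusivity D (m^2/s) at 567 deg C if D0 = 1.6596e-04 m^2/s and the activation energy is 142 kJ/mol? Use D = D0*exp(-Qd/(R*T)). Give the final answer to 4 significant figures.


D = D0 * exp(-Qd / (R*T))
T = 840.15 K
D = 1.6596e-04 * exp(-142e3 / (8.314 * 840.15))
D = 2.461e-13 m^2/s


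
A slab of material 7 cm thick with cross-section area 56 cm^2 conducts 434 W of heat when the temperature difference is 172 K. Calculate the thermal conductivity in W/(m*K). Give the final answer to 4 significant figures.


k = Q*L / (A*dT)
L = 0.07 m, A = 5.6e-03 m^2
k = 434 * 0.07 / (5.6e-03 * 172)
k = 31.54 W/(m*K)


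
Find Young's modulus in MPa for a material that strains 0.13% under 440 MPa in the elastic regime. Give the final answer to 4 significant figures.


E = sigma / epsilon
epsilon = 0.13% = 1.3e-03
E = 440 / 1.3e-03
E = 338500 MPa


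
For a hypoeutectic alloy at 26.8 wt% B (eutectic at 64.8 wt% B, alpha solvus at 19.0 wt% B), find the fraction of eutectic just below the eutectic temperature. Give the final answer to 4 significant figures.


f_primary = (C_e - C0) / (C_e - C_alpha_max)
f_primary = (64.8 - 26.8) / (64.8 - 19.0)
f_primary = 0.829694
f_eutectic = 1 - 0.829694 = 0.1703


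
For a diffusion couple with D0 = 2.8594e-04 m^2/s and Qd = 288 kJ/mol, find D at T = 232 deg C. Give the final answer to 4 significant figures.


D = D0 * exp(-Qd / (R*T))
T = 505.15 K
D = 2.8594e-04 * exp(-288e3 / (8.314 * 505.15))
D = 4.729e-34 m^2/s


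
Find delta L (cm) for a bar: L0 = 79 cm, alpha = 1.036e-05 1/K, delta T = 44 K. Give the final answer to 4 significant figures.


dL = L0 * alpha * dT
dL = 79 * 1.036e-05 * 44
dL = 0.03601 cm


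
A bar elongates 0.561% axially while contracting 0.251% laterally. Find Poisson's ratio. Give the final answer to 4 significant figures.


nu = -epsilon_lat / epsilon_axial
Lateral strain is contraction (negative), so using magnitudes:
nu = 0.251 / 0.561
nu = 0.4474


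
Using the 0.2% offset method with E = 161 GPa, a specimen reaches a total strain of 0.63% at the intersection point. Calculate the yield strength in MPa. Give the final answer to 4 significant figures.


Offset strain = 0.002
Elastic strain at yield = total_strain - offset = 6.3e-03 - 0.002 = 4.3e-03
sigma_y = E * elastic_strain = 161000 * 4.3e-03
sigma_y = 692.3 MPa


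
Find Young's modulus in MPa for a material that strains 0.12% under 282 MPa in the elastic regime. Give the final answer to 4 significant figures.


E = sigma / epsilon
epsilon = 0.12% = 1.2e-03
E = 282 / 1.2e-03
E = 235000 MPa


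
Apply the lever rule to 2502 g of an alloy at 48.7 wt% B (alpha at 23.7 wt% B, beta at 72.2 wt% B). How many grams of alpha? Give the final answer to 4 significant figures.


f_alpha = (C_beta - C0) / (C_beta - C_alpha)
f_alpha = (72.2 - 48.7) / (72.2 - 23.7) = 0.484536
m_alpha = f_alpha * m_total = 0.484536 * 2502 = 1212 g


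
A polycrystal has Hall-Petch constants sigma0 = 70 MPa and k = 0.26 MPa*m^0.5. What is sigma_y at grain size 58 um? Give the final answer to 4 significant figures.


sigma_y = sigma0 + k / sqrt(d)
d = 58 um = 5.8e-05 m
sigma_y = 70 + 0.26 / sqrt(5.8e-05)
sigma_y = 104.1 MPa


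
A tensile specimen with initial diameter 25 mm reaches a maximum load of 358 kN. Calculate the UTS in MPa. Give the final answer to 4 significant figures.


A0 = pi*(d/2)^2 = pi*(25/2)^2 = 490.874 mm^2
UTS = F_max / A0 = 358*1000 / 490.874
UTS = 729.3 MPa


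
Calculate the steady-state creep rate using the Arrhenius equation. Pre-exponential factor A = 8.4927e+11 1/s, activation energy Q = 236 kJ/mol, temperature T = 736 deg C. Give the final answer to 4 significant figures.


rate = A * exp(-Q / (R*T))
T = 736 + 273.15 = 1009.15 K
rate = 8.4927e+11 * exp(-236e3 / (8.314 * 1009.15))
rate = 0.5164 1/s


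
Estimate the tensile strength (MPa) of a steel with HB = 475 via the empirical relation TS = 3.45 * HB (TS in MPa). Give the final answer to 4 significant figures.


TS (MPa) = 3.45 * HB
TS = 3.45 * 475
TS = 1639 MPa


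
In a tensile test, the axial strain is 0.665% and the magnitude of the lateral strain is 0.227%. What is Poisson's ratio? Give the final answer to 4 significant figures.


nu = -epsilon_lat / epsilon_axial
Lateral strain is contraction (negative), so using magnitudes:
nu = 0.227 / 0.665
nu = 0.3414


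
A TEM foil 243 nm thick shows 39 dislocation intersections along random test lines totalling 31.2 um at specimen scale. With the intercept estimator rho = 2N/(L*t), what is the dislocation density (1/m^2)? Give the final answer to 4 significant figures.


rho = 2N / (L * t)
L = 31.2 um = 3.12e-05 m, t = 243 nm = 2.43e-07 m
rho = 2 * 39 / (3.12e-05 * 2.43e-07)
rho = 1.029e+13 1/m^2


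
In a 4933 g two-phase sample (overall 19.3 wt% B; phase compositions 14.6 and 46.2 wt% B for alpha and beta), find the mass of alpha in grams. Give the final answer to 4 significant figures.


f_alpha = (C_beta - C0) / (C_beta - C_alpha)
f_alpha = (46.2 - 19.3) / (46.2 - 14.6) = 0.851266
m_alpha = f_alpha * m_total = 0.851266 * 4933 = 4199 g


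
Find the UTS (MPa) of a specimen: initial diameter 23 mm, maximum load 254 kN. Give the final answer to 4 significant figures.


A0 = pi*(d/2)^2 = pi*(23/2)^2 = 415.476 mm^2
UTS = F_max / A0 = 254*1000 / 415.476
UTS = 611.3 MPa


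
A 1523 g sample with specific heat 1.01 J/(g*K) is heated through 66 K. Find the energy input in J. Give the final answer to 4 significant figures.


Q = m * cp * dT
Q = 1523 * 1.01 * 66
Q = 101500 J


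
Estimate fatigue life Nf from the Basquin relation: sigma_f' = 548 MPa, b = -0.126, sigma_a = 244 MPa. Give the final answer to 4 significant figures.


sigma_a = sigma_f' * (2*Nf)^b
2*Nf = (sigma_a / sigma_f')^(1/b)
2*Nf = (244 / 548)^(1/-0.126)
2*Nf = 614.915
Nf = 307.5 cycles


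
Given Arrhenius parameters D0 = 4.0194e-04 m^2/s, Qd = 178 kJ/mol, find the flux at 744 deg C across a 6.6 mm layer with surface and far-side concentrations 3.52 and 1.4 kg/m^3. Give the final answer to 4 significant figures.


Step 1: D = D0 * exp(-Qd/(R*T))
T = 744 + 273.15 = 1017.15 K
D = 4.0194e-04 * exp(-178e3 / (8.314 * 1017.15)) = 2.90291e-13 m^2/s
Step 2: J = D * (C1 - C2) / dx
J = 2.90291e-13 * (3.52 - 1.4) / 6.6e-03
J = 9.324e-11 kg/(m^2*s)


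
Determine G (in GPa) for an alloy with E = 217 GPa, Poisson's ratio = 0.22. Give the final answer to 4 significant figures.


G = E / (2*(1+nu))
G = 217 / (2*(1+0.22))
G = 88.93 GPa


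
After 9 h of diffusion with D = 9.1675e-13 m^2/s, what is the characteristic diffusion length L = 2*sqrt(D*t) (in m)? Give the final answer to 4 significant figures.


t = 9 hr = 32400 s
Diffusion length = 2*sqrt(D*t)
= 2*sqrt(9.1675e-13 * 32400)
= 3.447e-04 m


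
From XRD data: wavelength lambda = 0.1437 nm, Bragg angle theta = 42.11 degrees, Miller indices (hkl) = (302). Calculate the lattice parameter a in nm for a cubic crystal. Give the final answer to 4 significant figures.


d = lambda / (2*sin(theta))
d = 0.1437 / (2*sin(42.11 deg))
d = 0.10715 nm
a = d * sqrt(h^2+k^2+l^2) = 0.10715 * sqrt(13)
a = 0.3863 nm


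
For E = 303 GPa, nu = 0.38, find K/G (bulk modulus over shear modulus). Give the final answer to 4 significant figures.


G = E / (2*(1+nu))
G = 303 / (2*(1+0.38)) = 109.783 GPa
K = E / (3*(1-2*nu))
K = 303 / (3*(1-2*0.38)) = 420.833 GPa
K/G = 420.833 / 109.783 = 3.833


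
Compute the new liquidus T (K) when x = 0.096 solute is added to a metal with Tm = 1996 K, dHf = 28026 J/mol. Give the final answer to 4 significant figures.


dT = R*Tm^2*x / dHf
dT = 8.314 * 1996^2 * 0.096 / 28026
dT = 113.46 K
T_new = 1996 - 113.46 = 1883 K


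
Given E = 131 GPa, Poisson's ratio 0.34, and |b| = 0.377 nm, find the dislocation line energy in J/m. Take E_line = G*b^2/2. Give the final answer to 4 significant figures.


Step 1: G = E / (2*(1+nu))
G = 131 / (2*(1+0.34)) = 48.8806 GPa = 4.88806e+10 Pa
Step 2: E_line = G*b^2/2
b = 0.377 nm = 3.77e-10 m
E_line = 0.5 * 4.88806e+10 * (3.77e-10)^2 = 3.474e-09 J/m


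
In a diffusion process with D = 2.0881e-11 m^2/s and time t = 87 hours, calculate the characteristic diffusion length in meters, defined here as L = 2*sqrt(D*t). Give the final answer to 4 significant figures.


t = 87 hr = 313200 s
Diffusion length = 2*sqrt(D*t)
= 2*sqrt(2.0881e-11 * 313200)
= 5.115e-03 m


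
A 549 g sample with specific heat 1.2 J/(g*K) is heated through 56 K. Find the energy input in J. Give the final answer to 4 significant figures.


Q = m * cp * dT
Q = 549 * 1.2 * 56
Q = 36890 J


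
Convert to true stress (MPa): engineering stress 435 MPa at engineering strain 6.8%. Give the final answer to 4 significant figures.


sigma_true = sigma_eng * (1 + epsilon_eng)
sigma_true = 435 * (1 + 0.068)
sigma_true = 464.6 MPa


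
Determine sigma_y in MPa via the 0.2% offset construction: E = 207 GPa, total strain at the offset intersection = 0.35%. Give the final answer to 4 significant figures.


Offset strain = 0.002
Elastic strain at yield = total_strain - offset = 3.5e-03 - 0.002 = 1.5e-03
sigma_y = E * elastic_strain = 207000 * 1.5e-03
sigma_y = 310.5 MPa


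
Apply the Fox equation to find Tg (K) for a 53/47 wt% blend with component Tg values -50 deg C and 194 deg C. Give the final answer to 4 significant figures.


1/Tg = w1/Tg1 + w2/Tg2 (in Kelvin)
Tg1 = 223.15 K, Tg2 = 467.15 K
1/Tg = 0.53/223.15 + 0.47/467.15
Tg = 295.8 K


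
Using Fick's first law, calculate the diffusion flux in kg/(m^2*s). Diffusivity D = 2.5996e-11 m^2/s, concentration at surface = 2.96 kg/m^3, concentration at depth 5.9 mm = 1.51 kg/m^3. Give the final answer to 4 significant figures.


J = -D * (dC/dx) = D * (C1 - C2) / dx
J = 2.5996e-11 * (2.96 - 1.51) / 5.9e-03
J = 6.389e-09 kg/(m^2*s)


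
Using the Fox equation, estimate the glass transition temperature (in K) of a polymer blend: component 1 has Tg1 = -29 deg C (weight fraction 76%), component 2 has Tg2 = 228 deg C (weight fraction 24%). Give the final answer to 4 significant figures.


1/Tg = w1/Tg1 + w2/Tg2 (in Kelvin)
Tg1 = 244.15 K, Tg2 = 501.15 K
1/Tg = 0.76/244.15 + 0.24/501.15
Tg = 278.4 K


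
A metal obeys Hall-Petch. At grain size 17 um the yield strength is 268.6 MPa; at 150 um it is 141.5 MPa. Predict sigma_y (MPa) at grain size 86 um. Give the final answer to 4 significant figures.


sigma_y = sigma0 + k / sqrt(d)
1/sqrt(d1) = 1/sqrt(1.7e-05) = 242.536;  1/sqrt(d2) = 81.6497
k = (sigma1 - sigma2) / (1/sqrt(d1) - 1/sqrt(d2)) = (268.6 - 141.5) / (242.536 - 81.6497) = 0.790001 MPa*m^0.5
sigma0 = sigma1 - k/sqrt(d1) = 268.6 - 0.790001*242.536 = 76.9967 MPa
sigma_y(d3) = 76.9967 + 0.790001 / sqrt(8.6e-05) = 162.2 MPa


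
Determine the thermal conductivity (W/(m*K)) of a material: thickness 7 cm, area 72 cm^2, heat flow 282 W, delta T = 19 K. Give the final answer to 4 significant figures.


k = Q*L / (A*dT)
L = 0.07 m, A = 7.2e-03 m^2
k = 282 * 0.07 / (7.2e-03 * 19)
k = 144.3 W/(m*K)


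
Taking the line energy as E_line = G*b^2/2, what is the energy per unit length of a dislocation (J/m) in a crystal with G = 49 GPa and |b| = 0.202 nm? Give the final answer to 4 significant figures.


E = G*b^2/2
b = 0.202 nm = 2.02e-10 m
G = 49 GPa = 4.9e+10 Pa
E = 0.5 * 4.9e+10 * (2.02e-10)^2
E = 9.997e-10 J/m


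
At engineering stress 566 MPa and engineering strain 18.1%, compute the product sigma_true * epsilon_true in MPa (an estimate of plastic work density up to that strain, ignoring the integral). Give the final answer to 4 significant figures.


sigma_true = sigma_eng * (1 + epsilon_eng)
sigma_true = 566 * (1 + 0.181) = 668.446 MPa
epsilon_true = ln(1 + epsilon_eng)
epsilon_true = ln(1 + 0.181) = 0.166362
sigma_true * epsilon_true = 668.446 * 0.166362 = 111.2 MPa


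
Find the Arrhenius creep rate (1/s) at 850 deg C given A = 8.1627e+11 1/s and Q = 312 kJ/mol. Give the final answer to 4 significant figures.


rate = A * exp(-Q / (R*T))
T = 850 + 273.15 = 1123.15 K
rate = 8.1627e+11 * exp(-312e3 / (8.314 * 1123.15))
rate = 2.518e-03 1/s


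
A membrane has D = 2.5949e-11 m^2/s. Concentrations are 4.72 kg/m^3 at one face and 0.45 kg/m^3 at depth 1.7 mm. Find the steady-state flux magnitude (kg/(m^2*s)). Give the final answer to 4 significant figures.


J = -D * (dC/dx) = D * (C1 - C2) / dx
J = 2.5949e-11 * (4.72 - 0.45) / 1.7e-03
J = 6.518e-08 kg/(m^2*s)


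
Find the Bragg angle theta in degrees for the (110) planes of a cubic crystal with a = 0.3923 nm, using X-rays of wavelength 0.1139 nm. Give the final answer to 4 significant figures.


d = a / sqrt(h^2+k^2+l^2)
d = 0.3923 / sqrt(2) = 0.277398 nm
lambda = 2*d*sin(theta)  =>  sin(theta) = lambda / (2*d)
sin(theta) = 0.1139 / (2 * 0.277398) = 0.205301
theta = 11.85 deg


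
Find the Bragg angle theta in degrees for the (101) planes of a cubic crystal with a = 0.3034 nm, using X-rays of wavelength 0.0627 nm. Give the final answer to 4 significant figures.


d = a / sqrt(h^2+k^2+l^2)
d = 0.3034 / sqrt(2) = 0.214536 nm
lambda = 2*d*sin(theta)  =>  sin(theta) = lambda / (2*d)
sin(theta) = 0.0627 / (2 * 0.214536) = 0.146129
theta = 8.403 deg


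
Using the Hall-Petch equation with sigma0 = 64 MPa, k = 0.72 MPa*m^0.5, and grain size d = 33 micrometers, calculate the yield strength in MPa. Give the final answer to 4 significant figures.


sigma_y = sigma0 + k / sqrt(d)
d = 33 um = 3.3e-05 m
sigma_y = 64 + 0.72 / sqrt(3.3e-05)
sigma_y = 189.3 MPa


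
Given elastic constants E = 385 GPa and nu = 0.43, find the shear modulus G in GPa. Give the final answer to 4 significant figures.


G = E / (2*(1+nu))
G = 385 / (2*(1+0.43))
G = 134.6 GPa


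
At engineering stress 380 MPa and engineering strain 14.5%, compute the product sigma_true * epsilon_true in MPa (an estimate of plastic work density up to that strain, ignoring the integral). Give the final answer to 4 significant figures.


sigma_true = sigma_eng * (1 + epsilon_eng)
sigma_true = 380 * (1 + 0.145) = 435.1 MPa
epsilon_true = ln(1 + epsilon_eng)
epsilon_true = ln(1 + 0.145) = 0.135405
sigma_true * epsilon_true = 435.1 * 0.135405 = 58.91 MPa


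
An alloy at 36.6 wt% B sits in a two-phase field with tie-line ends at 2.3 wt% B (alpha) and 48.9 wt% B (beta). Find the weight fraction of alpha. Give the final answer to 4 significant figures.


f_alpha = (C_beta - C0) / (C_beta - C_alpha)
f_alpha = (48.9 - 36.6) / (48.9 - 2.3)
f_alpha = 0.2639


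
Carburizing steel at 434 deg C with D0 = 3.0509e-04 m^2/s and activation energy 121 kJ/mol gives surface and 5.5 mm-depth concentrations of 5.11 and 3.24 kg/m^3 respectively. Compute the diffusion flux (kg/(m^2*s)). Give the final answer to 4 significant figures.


Step 1: D = D0 * exp(-Qd/(R*T))
T = 434 + 273.15 = 707.15 K
D = 3.0509e-04 * exp(-121e3 / (8.314 * 707.15)) = 3.51778e-13 m^2/s
Step 2: J = D * (C1 - C2) / dx
J = 3.51778e-13 * (5.11 - 3.24) / 5.5e-03
J = 1.196e-10 kg/(m^2*s)


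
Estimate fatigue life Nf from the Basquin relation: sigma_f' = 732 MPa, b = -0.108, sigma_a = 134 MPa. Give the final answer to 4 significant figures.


sigma_a = sigma_f' * (2*Nf)^b
2*Nf = (sigma_a / sigma_f')^(1/b)
2*Nf = (134 / 732)^(1/-0.108)
2*Nf = 6.72722e+06
Nf = 3.364e+06 cycles


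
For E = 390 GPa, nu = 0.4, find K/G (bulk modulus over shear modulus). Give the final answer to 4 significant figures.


G = E / (2*(1+nu))
G = 390 / (2*(1+0.4)) = 139.286 GPa
K = E / (3*(1-2*nu))
K = 390 / (3*(1-2*0.4)) = 650 GPa
K/G = 650 / 139.286 = 4.667


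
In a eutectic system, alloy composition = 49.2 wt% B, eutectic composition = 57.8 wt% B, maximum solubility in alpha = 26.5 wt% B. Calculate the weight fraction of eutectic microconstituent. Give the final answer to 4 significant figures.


f_primary = (C_e - C0) / (C_e - C_alpha_max)
f_primary = (57.8 - 49.2) / (57.8 - 26.5)
f_primary = 0.27476
f_eutectic = 1 - 0.27476 = 0.7252


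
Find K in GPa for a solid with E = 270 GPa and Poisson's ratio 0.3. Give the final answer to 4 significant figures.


K = E / (3*(1-2*nu))
K = 270 / (3*(1-2*0.3))
K = 225 GPa


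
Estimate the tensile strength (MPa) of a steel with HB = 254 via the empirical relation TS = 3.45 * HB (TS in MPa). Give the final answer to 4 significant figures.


TS (MPa) = 3.45 * HB
TS = 3.45 * 254
TS = 876.3 MPa


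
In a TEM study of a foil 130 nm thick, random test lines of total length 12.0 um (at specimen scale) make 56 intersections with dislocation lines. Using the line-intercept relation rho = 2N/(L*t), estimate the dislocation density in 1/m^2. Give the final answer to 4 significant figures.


rho = 2N / (L * t)
L = 12.0 um = 1.2e-05 m, t = 130 nm = 1.3e-07 m
rho = 2 * 56 / (1.2e-05 * 1.3e-07)
rho = 7.179e+13 1/m^2


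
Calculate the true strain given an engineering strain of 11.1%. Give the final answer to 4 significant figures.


epsilon_true = ln(1 + epsilon_eng)
epsilon_true = ln(1 + 0.111)
epsilon_true = 0.1053


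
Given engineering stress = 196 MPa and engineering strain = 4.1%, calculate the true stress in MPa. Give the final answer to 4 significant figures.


sigma_true = sigma_eng * (1 + epsilon_eng)
sigma_true = 196 * (1 + 0.041)
sigma_true = 204 MPa


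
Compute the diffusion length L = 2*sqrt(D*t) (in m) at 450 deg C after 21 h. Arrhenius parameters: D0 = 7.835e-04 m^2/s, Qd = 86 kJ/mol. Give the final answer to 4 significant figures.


Step 1: D = D0 * exp(-Qd/(R*T))
T = 723.15 K
D = 7.835e-04 * exp(-86e3 / (8.314 * 723.15)) = 4.80678e-10 m^2/s
Step 2: L = 2*sqrt(D*t)
t = 21 h = 75600 s
L = 2*sqrt(4.80678e-10 * 75600) = 0.01206 m


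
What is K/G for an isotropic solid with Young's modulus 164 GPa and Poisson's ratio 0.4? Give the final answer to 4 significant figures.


G = E / (2*(1+nu))
G = 164 / (2*(1+0.4)) = 58.5714 GPa
K = E / (3*(1-2*nu))
K = 164 / (3*(1-2*0.4)) = 273.333 GPa
K/G = 273.333 / 58.5714 = 4.667


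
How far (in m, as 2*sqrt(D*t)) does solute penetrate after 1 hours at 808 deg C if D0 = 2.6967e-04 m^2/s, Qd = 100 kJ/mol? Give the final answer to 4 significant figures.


Step 1: D = D0 * exp(-Qd/(R*T))
T = 1081.15 K
D = 2.6967e-04 * exp(-100e3 / (8.314 * 1081.15)) = 3.97431e-09 m^2/s
Step 2: L = 2*sqrt(D*t)
t = 1 h = 3600 s
L = 2*sqrt(3.97431e-09 * 3600) = 7.565e-03 m


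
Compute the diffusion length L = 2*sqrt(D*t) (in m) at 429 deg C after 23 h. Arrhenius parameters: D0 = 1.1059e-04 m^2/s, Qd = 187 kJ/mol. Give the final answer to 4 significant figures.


Step 1: D = D0 * exp(-Qd/(R*T))
T = 702.15 K
D = 1.1059e-04 * exp(-187e3 / (8.314 * 702.15)) = 1.35466e-18 m^2/s
Step 2: L = 2*sqrt(D*t)
t = 23 h = 82800 s
L = 2*sqrt(1.35466e-18 * 82800) = 6.698e-07 m


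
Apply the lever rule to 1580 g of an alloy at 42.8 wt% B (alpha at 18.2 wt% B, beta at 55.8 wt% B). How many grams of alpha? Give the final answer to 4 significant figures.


f_alpha = (C_beta - C0) / (C_beta - C_alpha)
f_alpha = (55.8 - 42.8) / (55.8 - 18.2) = 0.345745
m_alpha = f_alpha * m_total = 0.345745 * 1580 = 546.3 g


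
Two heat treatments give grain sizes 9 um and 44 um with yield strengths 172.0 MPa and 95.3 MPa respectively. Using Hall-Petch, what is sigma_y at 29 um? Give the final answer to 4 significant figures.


sigma_y = sigma0 + k / sqrt(d)
1/sqrt(d1) = 1/sqrt(9e-06) = 333.333;  1/sqrt(d2) = 150.756
k = (sigma1 - sigma2) / (1/sqrt(d1) - 1/sqrt(d2)) = (172.0 - 95.3) / (333.333 - 150.756) = 0.420095 MPa*m^0.5
sigma0 = sigma1 - k/sqrt(d1) = 172.0 - 0.420095*333.333 = 31.9683 MPa
sigma_y(d3) = 31.9683 + 0.420095 / sqrt(2.9e-05) = 110 MPa


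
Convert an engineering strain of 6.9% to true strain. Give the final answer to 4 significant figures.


epsilon_true = ln(1 + epsilon_eng)
epsilon_true = ln(1 + 0.069)
epsilon_true = 0.06672


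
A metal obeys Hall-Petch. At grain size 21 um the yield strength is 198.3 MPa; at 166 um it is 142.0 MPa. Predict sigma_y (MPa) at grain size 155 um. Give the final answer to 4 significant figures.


sigma_y = sigma0 + k / sqrt(d)
1/sqrt(d1) = 1/sqrt(2.1e-05) = 218.218;  1/sqrt(d2) = 77.6151
k = (sigma1 - sigma2) / (1/sqrt(d1) - 1/sqrt(d2)) = (198.3 - 142.0) / (218.218 - 77.6151) = 0.400419 MPa*m^0.5
sigma0 = sigma1 - k/sqrt(d1) = 198.3 - 0.400419*218.218 = 110.921 MPa
sigma_y(d3) = 110.921 + 0.400419 / sqrt(1.55e-04) = 143.1 MPa


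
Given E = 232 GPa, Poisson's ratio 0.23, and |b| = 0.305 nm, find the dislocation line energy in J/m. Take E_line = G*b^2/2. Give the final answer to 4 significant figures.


Step 1: G = E / (2*(1+nu))
G = 232 / (2*(1+0.23)) = 94.3089 GPa = 9.43089e+10 Pa
Step 2: E_line = G*b^2/2
b = 0.305 nm = 3.05e-10 m
E_line = 0.5 * 9.43089e+10 * (3.05e-10)^2 = 4.387e-09 J/m


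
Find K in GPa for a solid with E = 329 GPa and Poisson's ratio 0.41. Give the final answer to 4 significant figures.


K = E / (3*(1-2*nu))
K = 329 / (3*(1-2*0.41))
K = 609.3 GPa


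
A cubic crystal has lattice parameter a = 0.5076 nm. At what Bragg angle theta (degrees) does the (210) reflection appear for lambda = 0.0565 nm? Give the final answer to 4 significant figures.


d = a / sqrt(h^2+k^2+l^2)
d = 0.5076 / sqrt(5) = 0.227006 nm
lambda = 2*d*sin(theta)  =>  sin(theta) = lambda / (2*d)
sin(theta) = 0.0565 / (2 * 0.227006) = 0.124446
theta = 7.149 deg


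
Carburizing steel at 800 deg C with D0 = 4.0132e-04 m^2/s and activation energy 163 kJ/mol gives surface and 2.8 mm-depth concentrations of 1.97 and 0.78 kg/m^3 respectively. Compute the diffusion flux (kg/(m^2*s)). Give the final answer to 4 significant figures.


Step 1: D = D0 * exp(-Qd/(R*T))
T = 800 + 273.15 = 1073.15 K
D = 4.0132e-04 * exp(-163e3 / (8.314 * 1073.15)) = 4.67005e-12 m^2/s
Step 2: J = D * (C1 - C2) / dx
J = 4.67005e-12 * (1.97 - 0.78) / 2.8e-03
J = 1.985e-09 kg/(m^2*s)


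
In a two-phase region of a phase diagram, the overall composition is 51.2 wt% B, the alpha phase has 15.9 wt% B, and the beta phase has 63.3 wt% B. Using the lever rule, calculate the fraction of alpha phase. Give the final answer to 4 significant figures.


f_alpha = (C_beta - C0) / (C_beta - C_alpha)
f_alpha = (63.3 - 51.2) / (63.3 - 15.9)
f_alpha = 0.2553


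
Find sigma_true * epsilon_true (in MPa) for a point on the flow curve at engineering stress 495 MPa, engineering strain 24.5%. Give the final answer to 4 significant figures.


sigma_true = sigma_eng * (1 + epsilon_eng)
sigma_true = 495 * (1 + 0.245) = 616.275 MPa
epsilon_true = ln(1 + epsilon_eng)
epsilon_true = ln(1 + 0.245) = 0.219136
sigma_true * epsilon_true = 616.275 * 0.219136 = 135 MPa


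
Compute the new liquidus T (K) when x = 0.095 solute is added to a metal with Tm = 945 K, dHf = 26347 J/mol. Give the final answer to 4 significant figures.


dT = R*Tm^2*x / dHf
dT = 8.314 * 945^2 * 0.095 / 26347
dT = 26.7711 K
T_new = 945 - 26.7711 = 918.2 K


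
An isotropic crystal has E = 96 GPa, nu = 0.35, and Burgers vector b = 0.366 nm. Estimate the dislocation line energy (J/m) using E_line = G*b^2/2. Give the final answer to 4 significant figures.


Step 1: G = E / (2*(1+nu))
G = 96 / (2*(1+0.35)) = 35.5556 GPa = 3.55556e+10 Pa
Step 2: E_line = G*b^2/2
b = 0.366 nm = 3.66e-10 m
E_line = 0.5 * 3.55556e+10 * (3.66e-10)^2 = 2.381e-09 J/m


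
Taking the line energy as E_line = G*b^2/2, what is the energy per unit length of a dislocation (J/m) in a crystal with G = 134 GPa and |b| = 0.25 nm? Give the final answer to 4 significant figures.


E = G*b^2/2
b = 0.25 nm = 2.5e-10 m
G = 134 GPa = 1.34e+11 Pa
E = 0.5 * 1.34e+11 * (2.5e-10)^2
E = 4.188e-09 J/m


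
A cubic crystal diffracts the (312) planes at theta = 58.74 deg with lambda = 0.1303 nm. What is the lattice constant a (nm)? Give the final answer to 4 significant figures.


d = lambda / (2*sin(theta))
d = 0.1303 / (2*sin(58.74 deg))
d = 0.0762148 nm
a = d * sqrt(h^2+k^2+l^2) = 0.0762148 * sqrt(14)
a = 0.2852 nm
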